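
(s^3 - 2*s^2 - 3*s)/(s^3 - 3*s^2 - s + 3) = s/(s - 1)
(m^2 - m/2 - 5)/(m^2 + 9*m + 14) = (m - 5/2)/(m + 7)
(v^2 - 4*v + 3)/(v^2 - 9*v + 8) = (v - 3)/(v - 8)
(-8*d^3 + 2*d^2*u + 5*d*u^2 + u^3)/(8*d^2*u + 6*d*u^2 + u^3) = (-d + u)/u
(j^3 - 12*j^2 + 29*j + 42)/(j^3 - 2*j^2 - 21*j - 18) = (j - 7)/(j + 3)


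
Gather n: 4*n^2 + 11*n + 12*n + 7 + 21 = 4*n^2 + 23*n + 28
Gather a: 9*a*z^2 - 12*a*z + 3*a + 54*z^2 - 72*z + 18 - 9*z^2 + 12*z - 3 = a*(9*z^2 - 12*z + 3) + 45*z^2 - 60*z + 15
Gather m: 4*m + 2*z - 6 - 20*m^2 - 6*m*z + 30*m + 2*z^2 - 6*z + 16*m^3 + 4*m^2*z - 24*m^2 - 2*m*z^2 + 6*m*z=16*m^3 + m^2*(4*z - 44) + m*(34 - 2*z^2) + 2*z^2 - 4*z - 6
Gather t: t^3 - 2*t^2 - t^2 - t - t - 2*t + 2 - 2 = t^3 - 3*t^2 - 4*t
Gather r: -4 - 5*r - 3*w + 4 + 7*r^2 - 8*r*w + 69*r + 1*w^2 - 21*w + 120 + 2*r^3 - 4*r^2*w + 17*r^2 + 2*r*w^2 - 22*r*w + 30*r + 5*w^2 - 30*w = 2*r^3 + r^2*(24 - 4*w) + r*(2*w^2 - 30*w + 94) + 6*w^2 - 54*w + 120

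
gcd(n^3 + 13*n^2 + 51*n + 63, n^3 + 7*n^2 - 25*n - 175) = n + 7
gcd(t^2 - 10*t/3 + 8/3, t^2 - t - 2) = t - 2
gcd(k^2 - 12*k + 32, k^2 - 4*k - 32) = k - 8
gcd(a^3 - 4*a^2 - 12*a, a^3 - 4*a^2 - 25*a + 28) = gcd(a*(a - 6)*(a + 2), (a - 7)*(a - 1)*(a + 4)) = 1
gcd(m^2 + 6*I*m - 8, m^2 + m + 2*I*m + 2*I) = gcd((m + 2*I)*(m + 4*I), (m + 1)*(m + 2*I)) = m + 2*I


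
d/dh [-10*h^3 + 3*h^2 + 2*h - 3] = -30*h^2 + 6*h + 2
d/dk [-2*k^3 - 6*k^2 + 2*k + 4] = -6*k^2 - 12*k + 2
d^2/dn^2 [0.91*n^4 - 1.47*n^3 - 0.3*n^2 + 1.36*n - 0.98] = 10.92*n^2 - 8.82*n - 0.6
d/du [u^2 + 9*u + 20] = 2*u + 9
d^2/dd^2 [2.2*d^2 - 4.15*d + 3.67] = 4.40000000000000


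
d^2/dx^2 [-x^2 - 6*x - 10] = -2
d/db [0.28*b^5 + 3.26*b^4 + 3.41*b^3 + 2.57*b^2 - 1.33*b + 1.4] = 1.4*b^4 + 13.04*b^3 + 10.23*b^2 + 5.14*b - 1.33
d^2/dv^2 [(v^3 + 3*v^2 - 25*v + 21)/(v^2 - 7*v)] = 6*(15*v^3 + 21*v^2 - 147*v + 343)/(v^3*(v^3 - 21*v^2 + 147*v - 343))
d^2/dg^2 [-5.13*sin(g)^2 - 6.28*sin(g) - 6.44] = 6.28*sin(g) - 10.26*cos(2*g)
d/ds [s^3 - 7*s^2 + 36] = s*(3*s - 14)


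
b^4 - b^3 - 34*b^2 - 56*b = b*(b - 7)*(b + 2)*(b + 4)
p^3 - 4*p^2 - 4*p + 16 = (p - 4)*(p - 2)*(p + 2)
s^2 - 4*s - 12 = (s - 6)*(s + 2)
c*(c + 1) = c^2 + c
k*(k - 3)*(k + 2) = k^3 - k^2 - 6*k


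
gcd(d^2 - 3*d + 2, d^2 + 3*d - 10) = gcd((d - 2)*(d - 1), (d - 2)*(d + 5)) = d - 2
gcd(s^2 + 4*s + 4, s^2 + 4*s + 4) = s^2 + 4*s + 4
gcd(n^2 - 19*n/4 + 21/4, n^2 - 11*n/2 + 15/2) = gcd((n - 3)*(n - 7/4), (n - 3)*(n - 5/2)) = n - 3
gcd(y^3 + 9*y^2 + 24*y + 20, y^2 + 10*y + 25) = y + 5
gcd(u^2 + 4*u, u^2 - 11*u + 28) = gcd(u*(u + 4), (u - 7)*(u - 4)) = 1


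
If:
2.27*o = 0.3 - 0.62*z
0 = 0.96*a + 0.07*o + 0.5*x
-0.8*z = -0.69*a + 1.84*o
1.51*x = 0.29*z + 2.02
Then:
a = -0.54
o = 0.70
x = 0.94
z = -2.07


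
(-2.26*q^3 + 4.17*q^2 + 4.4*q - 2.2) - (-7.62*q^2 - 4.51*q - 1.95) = -2.26*q^3 + 11.79*q^2 + 8.91*q - 0.25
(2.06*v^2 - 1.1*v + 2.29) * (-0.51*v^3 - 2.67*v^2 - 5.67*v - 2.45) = -1.0506*v^5 - 4.9392*v^4 - 9.9111*v^3 - 4.9243*v^2 - 10.2893*v - 5.6105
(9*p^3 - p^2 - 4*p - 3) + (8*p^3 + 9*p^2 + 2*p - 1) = 17*p^3 + 8*p^2 - 2*p - 4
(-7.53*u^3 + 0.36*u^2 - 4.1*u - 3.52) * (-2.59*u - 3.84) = 19.5027*u^4 + 27.9828*u^3 + 9.2366*u^2 + 24.8608*u + 13.5168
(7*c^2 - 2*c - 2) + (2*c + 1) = 7*c^2 - 1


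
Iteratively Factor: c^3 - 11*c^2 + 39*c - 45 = (c - 3)*(c^2 - 8*c + 15) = (c - 3)^2*(c - 5)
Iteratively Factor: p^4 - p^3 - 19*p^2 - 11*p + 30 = (p + 3)*(p^3 - 4*p^2 - 7*p + 10) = (p - 5)*(p + 3)*(p^2 + p - 2) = (p - 5)*(p + 2)*(p + 3)*(p - 1)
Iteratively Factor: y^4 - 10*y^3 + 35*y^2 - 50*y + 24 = (y - 3)*(y^3 - 7*y^2 + 14*y - 8) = (y - 3)*(y - 1)*(y^2 - 6*y + 8) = (y - 4)*(y - 3)*(y - 1)*(y - 2)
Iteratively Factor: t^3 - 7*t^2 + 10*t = (t)*(t^2 - 7*t + 10) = t*(t - 2)*(t - 5)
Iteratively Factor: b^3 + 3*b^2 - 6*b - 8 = (b + 4)*(b^2 - b - 2) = (b + 1)*(b + 4)*(b - 2)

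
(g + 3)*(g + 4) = g^2 + 7*g + 12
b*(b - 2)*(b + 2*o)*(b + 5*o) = b^4 + 7*b^3*o - 2*b^3 + 10*b^2*o^2 - 14*b^2*o - 20*b*o^2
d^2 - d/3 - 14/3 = (d - 7/3)*(d + 2)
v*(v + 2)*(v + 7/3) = v^3 + 13*v^2/3 + 14*v/3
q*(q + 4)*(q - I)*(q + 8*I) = q^4 + 4*q^3 + 7*I*q^3 + 8*q^2 + 28*I*q^2 + 32*q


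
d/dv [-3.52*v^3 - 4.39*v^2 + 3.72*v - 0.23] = -10.56*v^2 - 8.78*v + 3.72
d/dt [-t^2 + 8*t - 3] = 8 - 2*t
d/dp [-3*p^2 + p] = 1 - 6*p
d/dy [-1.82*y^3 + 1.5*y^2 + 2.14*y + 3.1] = -5.46*y^2 + 3.0*y + 2.14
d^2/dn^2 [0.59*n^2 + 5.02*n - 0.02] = 1.18000000000000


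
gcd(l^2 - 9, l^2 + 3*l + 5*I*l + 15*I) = l + 3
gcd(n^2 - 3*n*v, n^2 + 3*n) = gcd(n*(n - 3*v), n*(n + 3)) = n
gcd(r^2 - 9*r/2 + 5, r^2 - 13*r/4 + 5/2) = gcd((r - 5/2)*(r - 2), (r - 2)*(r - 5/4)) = r - 2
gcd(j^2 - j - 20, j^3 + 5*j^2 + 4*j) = j + 4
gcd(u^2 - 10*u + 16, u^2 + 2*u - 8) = u - 2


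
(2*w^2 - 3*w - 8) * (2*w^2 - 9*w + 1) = 4*w^4 - 24*w^3 + 13*w^2 + 69*w - 8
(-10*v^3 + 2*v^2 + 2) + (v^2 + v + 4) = -10*v^3 + 3*v^2 + v + 6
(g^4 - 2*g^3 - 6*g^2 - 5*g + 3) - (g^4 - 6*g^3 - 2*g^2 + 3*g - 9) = 4*g^3 - 4*g^2 - 8*g + 12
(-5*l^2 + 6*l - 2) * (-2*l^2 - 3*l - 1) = 10*l^4 + 3*l^3 - 9*l^2 + 2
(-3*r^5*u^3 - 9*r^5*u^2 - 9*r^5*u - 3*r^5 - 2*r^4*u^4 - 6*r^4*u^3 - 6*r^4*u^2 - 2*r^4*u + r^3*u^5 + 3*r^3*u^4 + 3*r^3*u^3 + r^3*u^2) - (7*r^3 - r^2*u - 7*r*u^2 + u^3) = -3*r^5*u^3 - 9*r^5*u^2 - 9*r^5*u - 3*r^5 - 2*r^4*u^4 - 6*r^4*u^3 - 6*r^4*u^2 - 2*r^4*u + r^3*u^5 + 3*r^3*u^4 + 3*r^3*u^3 + r^3*u^2 - 7*r^3 + r^2*u + 7*r*u^2 - u^3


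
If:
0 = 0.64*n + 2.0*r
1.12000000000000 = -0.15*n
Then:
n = -7.47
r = 2.39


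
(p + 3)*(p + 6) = p^2 + 9*p + 18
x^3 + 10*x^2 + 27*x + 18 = (x + 1)*(x + 3)*(x + 6)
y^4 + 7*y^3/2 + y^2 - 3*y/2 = y*(y - 1/2)*(y + 1)*(y + 3)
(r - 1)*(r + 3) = r^2 + 2*r - 3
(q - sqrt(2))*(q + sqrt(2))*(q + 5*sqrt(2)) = q^3 + 5*sqrt(2)*q^2 - 2*q - 10*sqrt(2)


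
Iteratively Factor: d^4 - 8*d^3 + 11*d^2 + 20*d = (d + 1)*(d^3 - 9*d^2 + 20*d) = d*(d + 1)*(d^2 - 9*d + 20) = d*(d - 5)*(d + 1)*(d - 4)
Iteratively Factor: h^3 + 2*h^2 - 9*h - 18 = (h + 3)*(h^2 - h - 6) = (h + 2)*(h + 3)*(h - 3)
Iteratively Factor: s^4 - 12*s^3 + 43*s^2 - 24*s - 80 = (s - 4)*(s^3 - 8*s^2 + 11*s + 20) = (s - 4)*(s + 1)*(s^2 - 9*s + 20) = (s - 5)*(s - 4)*(s + 1)*(s - 4)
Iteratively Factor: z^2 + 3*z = (z)*(z + 3)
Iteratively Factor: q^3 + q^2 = (q)*(q^2 + q) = q*(q + 1)*(q)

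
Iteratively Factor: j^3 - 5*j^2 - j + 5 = (j - 1)*(j^2 - 4*j - 5) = (j - 5)*(j - 1)*(j + 1)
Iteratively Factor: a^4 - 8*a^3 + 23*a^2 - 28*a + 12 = (a - 3)*(a^3 - 5*a^2 + 8*a - 4) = (a - 3)*(a - 2)*(a^2 - 3*a + 2) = (a - 3)*(a - 2)*(a - 1)*(a - 2)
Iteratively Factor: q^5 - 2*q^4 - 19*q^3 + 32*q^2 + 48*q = (q - 3)*(q^4 + q^3 - 16*q^2 - 16*q) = (q - 3)*(q + 4)*(q^3 - 3*q^2 - 4*q) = (q - 4)*(q - 3)*(q + 4)*(q^2 + q) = (q - 4)*(q - 3)*(q + 1)*(q + 4)*(q)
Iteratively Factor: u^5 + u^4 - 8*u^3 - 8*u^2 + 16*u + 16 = (u + 2)*(u^4 - u^3 - 6*u^2 + 4*u + 8) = (u - 2)*(u + 2)*(u^3 + u^2 - 4*u - 4) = (u - 2)*(u + 2)^2*(u^2 - u - 2) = (u - 2)^2*(u + 2)^2*(u + 1)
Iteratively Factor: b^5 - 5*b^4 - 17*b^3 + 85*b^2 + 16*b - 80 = (b - 1)*(b^4 - 4*b^3 - 21*b^2 + 64*b + 80) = (b - 1)*(b + 1)*(b^3 - 5*b^2 - 16*b + 80) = (b - 1)*(b + 1)*(b + 4)*(b^2 - 9*b + 20) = (b - 5)*(b - 1)*(b + 1)*(b + 4)*(b - 4)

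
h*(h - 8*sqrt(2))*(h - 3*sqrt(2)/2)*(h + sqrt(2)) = h^4 - 17*sqrt(2)*h^3/2 + 5*h^2 + 24*sqrt(2)*h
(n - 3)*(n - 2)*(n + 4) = n^3 - n^2 - 14*n + 24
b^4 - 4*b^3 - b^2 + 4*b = b*(b - 4)*(b - 1)*(b + 1)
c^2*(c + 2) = c^3 + 2*c^2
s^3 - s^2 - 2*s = s*(s - 2)*(s + 1)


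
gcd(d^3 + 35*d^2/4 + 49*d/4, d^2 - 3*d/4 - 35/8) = d + 7/4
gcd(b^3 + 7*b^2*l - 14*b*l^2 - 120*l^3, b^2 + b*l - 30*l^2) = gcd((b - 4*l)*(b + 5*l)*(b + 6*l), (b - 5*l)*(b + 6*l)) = b + 6*l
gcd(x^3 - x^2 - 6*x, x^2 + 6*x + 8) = x + 2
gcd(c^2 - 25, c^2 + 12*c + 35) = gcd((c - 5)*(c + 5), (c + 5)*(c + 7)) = c + 5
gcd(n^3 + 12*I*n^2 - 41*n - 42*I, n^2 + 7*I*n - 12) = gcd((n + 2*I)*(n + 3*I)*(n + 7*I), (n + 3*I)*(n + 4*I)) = n + 3*I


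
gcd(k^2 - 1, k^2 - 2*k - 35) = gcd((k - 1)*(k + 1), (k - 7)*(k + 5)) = 1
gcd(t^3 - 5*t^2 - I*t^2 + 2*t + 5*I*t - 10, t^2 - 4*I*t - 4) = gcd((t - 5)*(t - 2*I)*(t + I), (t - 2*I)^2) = t - 2*I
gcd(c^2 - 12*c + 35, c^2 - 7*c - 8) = 1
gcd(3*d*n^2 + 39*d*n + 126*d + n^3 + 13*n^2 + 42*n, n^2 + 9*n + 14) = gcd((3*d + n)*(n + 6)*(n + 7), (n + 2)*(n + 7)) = n + 7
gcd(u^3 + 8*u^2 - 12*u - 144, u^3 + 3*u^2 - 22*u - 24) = u^2 + 2*u - 24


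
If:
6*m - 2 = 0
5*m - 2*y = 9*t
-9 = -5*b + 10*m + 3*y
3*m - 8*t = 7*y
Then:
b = 340/141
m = 1/3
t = 29/141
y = -13/141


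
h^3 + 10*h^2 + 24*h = h*(h + 4)*(h + 6)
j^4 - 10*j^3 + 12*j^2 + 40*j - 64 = (j - 8)*(j - 2)^2*(j + 2)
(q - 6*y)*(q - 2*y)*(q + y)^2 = q^4 - 6*q^3*y - 3*q^2*y^2 + 16*q*y^3 + 12*y^4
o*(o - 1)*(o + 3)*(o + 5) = o^4 + 7*o^3 + 7*o^2 - 15*o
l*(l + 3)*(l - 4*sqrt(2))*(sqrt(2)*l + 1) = sqrt(2)*l^4 - 7*l^3 + 3*sqrt(2)*l^3 - 21*l^2 - 4*sqrt(2)*l^2 - 12*sqrt(2)*l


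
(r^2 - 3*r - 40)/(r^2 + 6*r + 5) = (r - 8)/(r + 1)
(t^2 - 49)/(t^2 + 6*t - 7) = (t - 7)/(t - 1)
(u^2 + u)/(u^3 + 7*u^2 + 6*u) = 1/(u + 6)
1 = 1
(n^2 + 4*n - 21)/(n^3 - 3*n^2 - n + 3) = (n + 7)/(n^2 - 1)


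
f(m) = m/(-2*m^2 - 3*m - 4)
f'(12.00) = 0.00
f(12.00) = -0.04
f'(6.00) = 0.01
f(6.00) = -0.06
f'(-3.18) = 0.08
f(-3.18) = 0.22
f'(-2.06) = 0.11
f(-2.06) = 0.33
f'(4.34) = 0.01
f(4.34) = -0.08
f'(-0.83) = -0.31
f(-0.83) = 0.29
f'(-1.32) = -0.04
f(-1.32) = 0.37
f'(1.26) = -0.01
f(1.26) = -0.12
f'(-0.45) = -0.39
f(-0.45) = 0.15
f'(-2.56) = 0.10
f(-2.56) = 0.27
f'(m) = m*(4*m + 3)/(-2*m^2 - 3*m - 4)^2 + 1/(-2*m^2 - 3*m - 4) = 2*(m^2 - 2)/(4*m^4 + 12*m^3 + 25*m^2 + 24*m + 16)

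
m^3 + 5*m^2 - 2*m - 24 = (m - 2)*(m + 3)*(m + 4)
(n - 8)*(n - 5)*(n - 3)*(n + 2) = n^4 - 14*n^3 + 47*n^2 + 38*n - 240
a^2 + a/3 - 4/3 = (a - 1)*(a + 4/3)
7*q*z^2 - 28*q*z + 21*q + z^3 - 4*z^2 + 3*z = (7*q + z)*(z - 3)*(z - 1)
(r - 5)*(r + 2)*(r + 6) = r^3 + 3*r^2 - 28*r - 60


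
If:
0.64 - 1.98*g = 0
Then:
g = 0.32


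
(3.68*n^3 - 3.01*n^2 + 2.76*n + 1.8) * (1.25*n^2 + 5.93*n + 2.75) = 4.6*n^5 + 18.0599*n^4 - 4.2793*n^3 + 10.3393*n^2 + 18.264*n + 4.95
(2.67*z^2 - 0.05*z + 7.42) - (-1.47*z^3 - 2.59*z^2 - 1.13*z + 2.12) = 1.47*z^3 + 5.26*z^2 + 1.08*z + 5.3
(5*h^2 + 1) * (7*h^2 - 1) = 35*h^4 + 2*h^2 - 1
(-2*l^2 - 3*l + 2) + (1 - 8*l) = -2*l^2 - 11*l + 3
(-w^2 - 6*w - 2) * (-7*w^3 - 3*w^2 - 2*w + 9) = 7*w^5 + 45*w^4 + 34*w^3 + 9*w^2 - 50*w - 18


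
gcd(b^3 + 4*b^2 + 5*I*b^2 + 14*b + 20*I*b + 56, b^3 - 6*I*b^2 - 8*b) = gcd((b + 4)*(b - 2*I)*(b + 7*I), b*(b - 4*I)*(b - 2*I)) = b - 2*I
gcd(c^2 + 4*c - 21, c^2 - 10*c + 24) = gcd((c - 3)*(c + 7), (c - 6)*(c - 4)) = 1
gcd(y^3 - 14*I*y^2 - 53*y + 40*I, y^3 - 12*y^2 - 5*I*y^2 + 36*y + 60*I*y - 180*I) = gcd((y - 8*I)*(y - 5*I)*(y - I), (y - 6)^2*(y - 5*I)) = y - 5*I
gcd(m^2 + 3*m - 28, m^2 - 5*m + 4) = m - 4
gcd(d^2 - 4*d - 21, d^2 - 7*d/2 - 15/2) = 1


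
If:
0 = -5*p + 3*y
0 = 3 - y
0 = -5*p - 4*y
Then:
No Solution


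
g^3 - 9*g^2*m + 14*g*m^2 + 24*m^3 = (g - 6*m)*(g - 4*m)*(g + m)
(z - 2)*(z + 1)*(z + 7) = z^3 + 6*z^2 - 9*z - 14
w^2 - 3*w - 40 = (w - 8)*(w + 5)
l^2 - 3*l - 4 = (l - 4)*(l + 1)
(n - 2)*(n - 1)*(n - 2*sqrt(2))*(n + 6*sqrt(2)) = n^4 - 3*n^3 + 4*sqrt(2)*n^3 - 22*n^2 - 12*sqrt(2)*n^2 + 8*sqrt(2)*n + 72*n - 48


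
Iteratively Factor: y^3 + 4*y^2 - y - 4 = (y + 1)*(y^2 + 3*y - 4) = (y + 1)*(y + 4)*(y - 1)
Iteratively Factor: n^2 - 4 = (n + 2)*(n - 2)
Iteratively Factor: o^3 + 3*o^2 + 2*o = (o + 2)*(o^2 + o) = o*(o + 2)*(o + 1)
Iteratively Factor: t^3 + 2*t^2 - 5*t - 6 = (t + 3)*(t^2 - t - 2) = (t - 2)*(t + 3)*(t + 1)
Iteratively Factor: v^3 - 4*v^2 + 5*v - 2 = (v - 1)*(v^2 - 3*v + 2) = (v - 2)*(v - 1)*(v - 1)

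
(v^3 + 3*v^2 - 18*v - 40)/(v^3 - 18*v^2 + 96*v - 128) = (v^3 + 3*v^2 - 18*v - 40)/(v^3 - 18*v^2 + 96*v - 128)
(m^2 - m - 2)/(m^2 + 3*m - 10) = (m + 1)/(m + 5)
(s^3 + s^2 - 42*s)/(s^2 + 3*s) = (s^2 + s - 42)/(s + 3)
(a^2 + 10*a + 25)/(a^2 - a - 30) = (a + 5)/(a - 6)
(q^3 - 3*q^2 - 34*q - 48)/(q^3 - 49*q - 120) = (q + 2)/(q + 5)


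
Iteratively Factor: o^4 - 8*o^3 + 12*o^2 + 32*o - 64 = (o - 4)*(o^3 - 4*o^2 - 4*o + 16) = (o - 4)^2*(o^2 - 4) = (o - 4)^2*(o - 2)*(o + 2)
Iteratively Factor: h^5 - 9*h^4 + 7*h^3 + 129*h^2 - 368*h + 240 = (h - 1)*(h^4 - 8*h^3 - h^2 + 128*h - 240) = (h - 1)*(h + 4)*(h^3 - 12*h^2 + 47*h - 60) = (h - 5)*(h - 1)*(h + 4)*(h^2 - 7*h + 12) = (h - 5)*(h - 3)*(h - 1)*(h + 4)*(h - 4)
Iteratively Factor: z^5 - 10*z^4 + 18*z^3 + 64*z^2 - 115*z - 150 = (z - 5)*(z^4 - 5*z^3 - 7*z^2 + 29*z + 30) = (z - 5)*(z + 1)*(z^3 - 6*z^2 - z + 30) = (z - 5)*(z - 3)*(z + 1)*(z^2 - 3*z - 10) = (z - 5)*(z - 3)*(z + 1)*(z + 2)*(z - 5)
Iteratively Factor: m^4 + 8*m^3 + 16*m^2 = (m)*(m^3 + 8*m^2 + 16*m) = m*(m + 4)*(m^2 + 4*m) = m*(m + 4)^2*(m)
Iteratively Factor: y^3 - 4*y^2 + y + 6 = (y + 1)*(y^2 - 5*y + 6) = (y - 2)*(y + 1)*(y - 3)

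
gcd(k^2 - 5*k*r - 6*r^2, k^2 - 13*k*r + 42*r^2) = -k + 6*r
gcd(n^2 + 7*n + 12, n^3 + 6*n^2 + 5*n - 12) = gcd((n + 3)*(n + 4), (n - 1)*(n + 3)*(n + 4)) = n^2 + 7*n + 12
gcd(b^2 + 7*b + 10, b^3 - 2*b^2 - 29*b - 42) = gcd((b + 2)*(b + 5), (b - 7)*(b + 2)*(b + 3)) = b + 2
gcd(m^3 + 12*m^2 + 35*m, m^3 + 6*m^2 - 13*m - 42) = m + 7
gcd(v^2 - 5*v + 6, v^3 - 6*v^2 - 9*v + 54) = v - 3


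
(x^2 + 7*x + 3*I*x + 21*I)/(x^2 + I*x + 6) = (x + 7)/(x - 2*I)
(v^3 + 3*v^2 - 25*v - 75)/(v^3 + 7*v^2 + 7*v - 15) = (v - 5)/(v - 1)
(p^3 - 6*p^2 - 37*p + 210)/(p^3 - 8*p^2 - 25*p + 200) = (p^2 - p - 42)/(p^2 - 3*p - 40)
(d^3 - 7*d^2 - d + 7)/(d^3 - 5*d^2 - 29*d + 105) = (d^2 - 1)/(d^2 + 2*d - 15)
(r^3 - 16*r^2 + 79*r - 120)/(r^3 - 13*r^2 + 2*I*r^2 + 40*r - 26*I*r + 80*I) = (r - 3)/(r + 2*I)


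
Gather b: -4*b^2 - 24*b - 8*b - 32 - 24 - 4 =-4*b^2 - 32*b - 60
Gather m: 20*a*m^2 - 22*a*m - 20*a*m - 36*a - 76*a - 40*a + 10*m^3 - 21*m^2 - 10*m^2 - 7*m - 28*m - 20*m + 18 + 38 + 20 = -152*a + 10*m^3 + m^2*(20*a - 31) + m*(-42*a - 55) + 76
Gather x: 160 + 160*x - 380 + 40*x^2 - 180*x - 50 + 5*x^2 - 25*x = 45*x^2 - 45*x - 270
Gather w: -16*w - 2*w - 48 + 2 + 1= -18*w - 45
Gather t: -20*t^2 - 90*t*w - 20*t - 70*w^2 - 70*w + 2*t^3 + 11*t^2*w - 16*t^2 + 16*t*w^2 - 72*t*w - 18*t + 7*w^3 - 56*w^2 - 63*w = 2*t^3 + t^2*(11*w - 36) + t*(16*w^2 - 162*w - 38) + 7*w^3 - 126*w^2 - 133*w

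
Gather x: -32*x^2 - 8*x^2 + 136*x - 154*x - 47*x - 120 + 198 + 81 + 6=-40*x^2 - 65*x + 165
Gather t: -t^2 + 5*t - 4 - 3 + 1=-t^2 + 5*t - 6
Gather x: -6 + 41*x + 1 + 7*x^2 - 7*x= 7*x^2 + 34*x - 5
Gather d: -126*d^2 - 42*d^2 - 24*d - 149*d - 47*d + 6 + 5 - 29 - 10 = -168*d^2 - 220*d - 28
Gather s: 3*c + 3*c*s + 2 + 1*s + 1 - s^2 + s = 3*c - s^2 + s*(3*c + 2) + 3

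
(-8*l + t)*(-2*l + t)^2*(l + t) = -32*l^4 + 4*l^3*t + 24*l^2*t^2 - 11*l*t^3 + t^4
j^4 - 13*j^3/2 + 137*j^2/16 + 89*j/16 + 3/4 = (j - 4)*(j - 3)*(j + 1/4)^2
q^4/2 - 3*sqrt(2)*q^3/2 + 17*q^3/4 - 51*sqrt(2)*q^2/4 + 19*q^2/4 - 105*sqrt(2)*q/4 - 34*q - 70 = (q/2 + sqrt(2)/2)*(q + 7/2)*(q + 5)*(q - 4*sqrt(2))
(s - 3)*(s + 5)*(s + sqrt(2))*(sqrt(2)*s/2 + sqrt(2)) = sqrt(2)*s^4/2 + s^3 + 2*sqrt(2)*s^3 - 11*sqrt(2)*s^2/2 + 4*s^2 - 15*sqrt(2)*s - 11*s - 30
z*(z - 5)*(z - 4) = z^3 - 9*z^2 + 20*z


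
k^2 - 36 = (k - 6)*(k + 6)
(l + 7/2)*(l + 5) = l^2 + 17*l/2 + 35/2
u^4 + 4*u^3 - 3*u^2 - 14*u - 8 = (u - 2)*(u + 1)^2*(u + 4)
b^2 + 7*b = b*(b + 7)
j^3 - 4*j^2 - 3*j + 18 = (j - 3)^2*(j + 2)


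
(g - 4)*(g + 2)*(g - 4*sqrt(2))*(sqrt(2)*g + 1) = sqrt(2)*g^4 - 7*g^3 - 2*sqrt(2)*g^3 - 12*sqrt(2)*g^2 + 14*g^2 + 8*sqrt(2)*g + 56*g + 32*sqrt(2)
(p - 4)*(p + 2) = p^2 - 2*p - 8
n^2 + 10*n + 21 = (n + 3)*(n + 7)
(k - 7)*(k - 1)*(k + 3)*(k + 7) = k^4 + 2*k^3 - 52*k^2 - 98*k + 147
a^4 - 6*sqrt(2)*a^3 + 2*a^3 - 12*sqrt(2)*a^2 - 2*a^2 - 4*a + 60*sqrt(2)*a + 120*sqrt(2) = (a + 2)*(a - 5*sqrt(2))*(a - 3*sqrt(2))*(a + 2*sqrt(2))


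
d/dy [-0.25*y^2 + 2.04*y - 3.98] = 2.04 - 0.5*y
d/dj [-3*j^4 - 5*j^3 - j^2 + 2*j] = -12*j^3 - 15*j^2 - 2*j + 2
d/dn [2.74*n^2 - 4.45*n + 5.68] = 5.48*n - 4.45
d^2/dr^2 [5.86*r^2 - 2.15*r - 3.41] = 11.7200000000000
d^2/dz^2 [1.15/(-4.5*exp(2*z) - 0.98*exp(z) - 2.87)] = (-1.15*(9.0*exp(z) + 0.98)*(18.0*exp(z) + 1.96)*exp(z) + (20.7*exp(z) + 1.127)*(4.5*exp(2*z) + 0.98*exp(z) + 2.87))*exp(z)/(4.5*exp(2*z) + 0.98*exp(z) + 2.87)^3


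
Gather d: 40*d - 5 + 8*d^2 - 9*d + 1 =8*d^2 + 31*d - 4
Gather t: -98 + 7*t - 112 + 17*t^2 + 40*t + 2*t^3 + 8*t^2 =2*t^3 + 25*t^2 + 47*t - 210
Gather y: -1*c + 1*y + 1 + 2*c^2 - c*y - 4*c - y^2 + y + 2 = 2*c^2 - 5*c - y^2 + y*(2 - c) + 3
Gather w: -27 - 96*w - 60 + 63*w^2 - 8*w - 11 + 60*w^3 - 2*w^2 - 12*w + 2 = 60*w^3 + 61*w^2 - 116*w - 96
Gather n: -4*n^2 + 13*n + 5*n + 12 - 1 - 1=-4*n^2 + 18*n + 10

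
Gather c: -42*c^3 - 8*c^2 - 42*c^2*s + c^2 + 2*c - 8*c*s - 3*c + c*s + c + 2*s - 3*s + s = -42*c^3 + c^2*(-42*s - 7) - 7*c*s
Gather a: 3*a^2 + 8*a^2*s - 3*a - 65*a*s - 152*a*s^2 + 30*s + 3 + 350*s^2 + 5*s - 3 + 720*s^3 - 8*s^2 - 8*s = a^2*(8*s + 3) + a*(-152*s^2 - 65*s - 3) + 720*s^3 + 342*s^2 + 27*s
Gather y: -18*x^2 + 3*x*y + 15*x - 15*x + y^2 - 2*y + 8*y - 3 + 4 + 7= -18*x^2 + y^2 + y*(3*x + 6) + 8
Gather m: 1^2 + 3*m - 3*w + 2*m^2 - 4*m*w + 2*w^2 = 2*m^2 + m*(3 - 4*w) + 2*w^2 - 3*w + 1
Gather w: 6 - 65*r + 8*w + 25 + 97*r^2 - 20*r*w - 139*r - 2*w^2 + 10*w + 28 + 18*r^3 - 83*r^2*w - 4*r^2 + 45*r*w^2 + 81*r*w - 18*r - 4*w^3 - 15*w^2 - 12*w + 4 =18*r^3 + 93*r^2 - 222*r - 4*w^3 + w^2*(45*r - 17) + w*(-83*r^2 + 61*r + 6) + 63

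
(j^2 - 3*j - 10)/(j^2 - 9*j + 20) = (j + 2)/(j - 4)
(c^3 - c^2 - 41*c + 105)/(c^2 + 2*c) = (c^3 - c^2 - 41*c + 105)/(c*(c + 2))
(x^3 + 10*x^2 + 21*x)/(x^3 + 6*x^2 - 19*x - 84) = x/(x - 4)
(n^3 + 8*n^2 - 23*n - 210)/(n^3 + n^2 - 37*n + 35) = (n + 6)/(n - 1)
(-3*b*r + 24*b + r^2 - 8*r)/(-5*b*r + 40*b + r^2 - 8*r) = (-3*b + r)/(-5*b + r)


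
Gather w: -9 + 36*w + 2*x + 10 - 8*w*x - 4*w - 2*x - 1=w*(32 - 8*x)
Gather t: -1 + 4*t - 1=4*t - 2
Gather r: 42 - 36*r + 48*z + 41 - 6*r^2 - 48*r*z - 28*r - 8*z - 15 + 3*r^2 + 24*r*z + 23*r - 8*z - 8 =-3*r^2 + r*(-24*z - 41) + 32*z + 60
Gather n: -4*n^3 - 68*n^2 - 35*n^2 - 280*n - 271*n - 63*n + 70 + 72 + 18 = -4*n^3 - 103*n^2 - 614*n + 160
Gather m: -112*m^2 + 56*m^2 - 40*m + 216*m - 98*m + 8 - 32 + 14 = -56*m^2 + 78*m - 10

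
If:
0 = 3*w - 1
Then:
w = 1/3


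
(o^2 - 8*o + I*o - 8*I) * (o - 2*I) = o^3 - 8*o^2 - I*o^2 + 2*o + 8*I*o - 16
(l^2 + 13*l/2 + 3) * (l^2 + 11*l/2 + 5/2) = l^4 + 12*l^3 + 165*l^2/4 + 131*l/4 + 15/2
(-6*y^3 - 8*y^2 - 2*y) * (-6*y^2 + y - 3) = 36*y^5 + 42*y^4 + 22*y^3 + 22*y^2 + 6*y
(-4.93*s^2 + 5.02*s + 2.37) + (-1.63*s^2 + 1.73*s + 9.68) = -6.56*s^2 + 6.75*s + 12.05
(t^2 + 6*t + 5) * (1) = t^2 + 6*t + 5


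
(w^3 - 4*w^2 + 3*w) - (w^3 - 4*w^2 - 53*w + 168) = 56*w - 168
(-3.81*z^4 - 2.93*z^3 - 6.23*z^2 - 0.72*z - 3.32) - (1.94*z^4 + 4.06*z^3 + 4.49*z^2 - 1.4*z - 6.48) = -5.75*z^4 - 6.99*z^3 - 10.72*z^2 + 0.68*z + 3.16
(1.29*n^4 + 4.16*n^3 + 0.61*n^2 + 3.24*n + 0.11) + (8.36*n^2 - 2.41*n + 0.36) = 1.29*n^4 + 4.16*n^3 + 8.97*n^2 + 0.83*n + 0.47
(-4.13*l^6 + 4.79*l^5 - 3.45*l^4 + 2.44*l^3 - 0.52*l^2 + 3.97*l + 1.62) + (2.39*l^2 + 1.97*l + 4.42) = -4.13*l^6 + 4.79*l^5 - 3.45*l^4 + 2.44*l^3 + 1.87*l^2 + 5.94*l + 6.04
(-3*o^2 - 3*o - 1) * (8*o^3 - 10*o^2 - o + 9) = -24*o^5 + 6*o^4 + 25*o^3 - 14*o^2 - 26*o - 9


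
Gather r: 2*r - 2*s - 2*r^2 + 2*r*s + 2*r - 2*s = -2*r^2 + r*(2*s + 4) - 4*s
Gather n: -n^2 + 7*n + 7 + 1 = -n^2 + 7*n + 8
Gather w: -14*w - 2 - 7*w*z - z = w*(-7*z - 14) - z - 2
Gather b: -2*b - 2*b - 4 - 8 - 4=-4*b - 16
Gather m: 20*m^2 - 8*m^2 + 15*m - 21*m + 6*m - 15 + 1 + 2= 12*m^2 - 12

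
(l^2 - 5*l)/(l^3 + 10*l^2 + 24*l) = (l - 5)/(l^2 + 10*l + 24)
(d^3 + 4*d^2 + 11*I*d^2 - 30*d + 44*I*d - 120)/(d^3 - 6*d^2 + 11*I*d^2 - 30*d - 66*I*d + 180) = (d + 4)/(d - 6)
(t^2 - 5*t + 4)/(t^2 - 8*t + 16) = (t - 1)/(t - 4)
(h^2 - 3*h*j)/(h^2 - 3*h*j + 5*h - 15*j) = h/(h + 5)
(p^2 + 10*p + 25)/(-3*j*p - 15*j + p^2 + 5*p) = (p + 5)/(-3*j + p)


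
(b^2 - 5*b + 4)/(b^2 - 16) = (b - 1)/(b + 4)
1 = 1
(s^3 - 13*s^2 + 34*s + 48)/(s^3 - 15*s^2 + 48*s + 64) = (s - 6)/(s - 8)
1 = 1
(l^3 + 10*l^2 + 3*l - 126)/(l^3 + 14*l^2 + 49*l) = (l^2 + 3*l - 18)/(l*(l + 7))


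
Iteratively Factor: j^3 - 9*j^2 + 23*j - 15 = (j - 1)*(j^2 - 8*j + 15) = (j - 3)*(j - 1)*(j - 5)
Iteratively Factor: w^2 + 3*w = (w)*(w + 3)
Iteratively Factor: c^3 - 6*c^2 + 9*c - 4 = (c - 1)*(c^2 - 5*c + 4) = (c - 1)^2*(c - 4)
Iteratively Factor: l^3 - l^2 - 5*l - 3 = (l + 1)*(l^2 - 2*l - 3) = (l - 3)*(l + 1)*(l + 1)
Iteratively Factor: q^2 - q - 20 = (q + 4)*(q - 5)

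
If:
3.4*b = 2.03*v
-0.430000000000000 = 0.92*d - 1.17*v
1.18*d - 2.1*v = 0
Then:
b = -0.55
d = -1.64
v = -0.92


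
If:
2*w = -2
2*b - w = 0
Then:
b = -1/2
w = -1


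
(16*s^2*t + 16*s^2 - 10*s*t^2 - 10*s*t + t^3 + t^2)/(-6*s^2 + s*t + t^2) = (-8*s*t - 8*s + t^2 + t)/(3*s + t)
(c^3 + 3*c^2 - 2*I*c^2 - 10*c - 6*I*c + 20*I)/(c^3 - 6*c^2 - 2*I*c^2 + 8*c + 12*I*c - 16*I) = (c + 5)/(c - 4)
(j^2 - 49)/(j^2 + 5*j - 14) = (j - 7)/(j - 2)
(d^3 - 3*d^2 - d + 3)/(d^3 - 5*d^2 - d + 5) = (d - 3)/(d - 5)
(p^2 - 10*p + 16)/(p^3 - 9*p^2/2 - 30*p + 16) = 2*(p - 2)/(2*p^2 + 7*p - 4)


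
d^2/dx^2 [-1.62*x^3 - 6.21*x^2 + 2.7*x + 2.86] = -9.72*x - 12.42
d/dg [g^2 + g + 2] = 2*g + 1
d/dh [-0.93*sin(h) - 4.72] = -0.93*cos(h)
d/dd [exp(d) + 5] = exp(d)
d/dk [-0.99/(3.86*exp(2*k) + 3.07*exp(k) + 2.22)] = (7.6428*exp(k) + 3.0393)*exp(k)/(3.86*exp(2*k) + 3.07*exp(k) + 2.22)^2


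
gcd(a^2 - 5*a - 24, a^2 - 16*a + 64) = a - 8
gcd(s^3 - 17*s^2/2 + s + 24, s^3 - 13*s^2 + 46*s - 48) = s^2 - 10*s + 16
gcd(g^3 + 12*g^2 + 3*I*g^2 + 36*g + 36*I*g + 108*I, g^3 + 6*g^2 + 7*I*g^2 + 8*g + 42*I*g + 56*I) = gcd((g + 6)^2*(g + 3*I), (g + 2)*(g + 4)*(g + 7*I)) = 1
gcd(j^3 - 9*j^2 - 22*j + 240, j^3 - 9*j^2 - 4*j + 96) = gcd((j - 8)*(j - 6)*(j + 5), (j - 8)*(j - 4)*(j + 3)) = j - 8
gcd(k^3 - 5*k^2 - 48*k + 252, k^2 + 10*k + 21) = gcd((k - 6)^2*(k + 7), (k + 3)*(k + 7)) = k + 7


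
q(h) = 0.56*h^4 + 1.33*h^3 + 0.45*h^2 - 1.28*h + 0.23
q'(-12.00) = -3308.24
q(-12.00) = 9394.31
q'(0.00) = -1.28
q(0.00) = 0.23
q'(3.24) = 119.71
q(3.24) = 107.75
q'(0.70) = 2.07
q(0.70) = 0.15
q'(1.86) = 28.61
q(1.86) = 14.67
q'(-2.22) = -8.12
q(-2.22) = 4.34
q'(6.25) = 707.08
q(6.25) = 1189.01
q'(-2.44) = -12.26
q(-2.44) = 6.56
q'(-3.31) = -41.78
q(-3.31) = 28.39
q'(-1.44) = -0.99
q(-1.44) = 1.44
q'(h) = 2.24*h^3 + 3.99*h^2 + 0.9*h - 1.28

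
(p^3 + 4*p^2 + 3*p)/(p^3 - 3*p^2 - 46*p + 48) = p*(p^2 + 4*p + 3)/(p^3 - 3*p^2 - 46*p + 48)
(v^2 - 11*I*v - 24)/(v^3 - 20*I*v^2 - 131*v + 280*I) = (v - 3*I)/(v^2 - 12*I*v - 35)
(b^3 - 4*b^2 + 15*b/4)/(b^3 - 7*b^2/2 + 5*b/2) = (b - 3/2)/(b - 1)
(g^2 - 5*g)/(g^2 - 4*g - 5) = g/(g + 1)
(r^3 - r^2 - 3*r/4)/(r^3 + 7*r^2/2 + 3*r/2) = (r - 3/2)/(r + 3)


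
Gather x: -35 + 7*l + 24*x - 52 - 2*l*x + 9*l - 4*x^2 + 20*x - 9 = 16*l - 4*x^2 + x*(44 - 2*l) - 96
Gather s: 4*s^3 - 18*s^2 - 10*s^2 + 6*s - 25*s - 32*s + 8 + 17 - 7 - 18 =4*s^3 - 28*s^2 - 51*s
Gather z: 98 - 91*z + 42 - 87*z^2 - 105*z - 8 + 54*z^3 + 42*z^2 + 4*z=54*z^3 - 45*z^2 - 192*z + 132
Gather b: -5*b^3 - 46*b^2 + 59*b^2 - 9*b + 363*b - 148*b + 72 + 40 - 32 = -5*b^3 + 13*b^2 + 206*b + 80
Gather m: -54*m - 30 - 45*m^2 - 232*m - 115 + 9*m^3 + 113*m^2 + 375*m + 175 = 9*m^3 + 68*m^2 + 89*m + 30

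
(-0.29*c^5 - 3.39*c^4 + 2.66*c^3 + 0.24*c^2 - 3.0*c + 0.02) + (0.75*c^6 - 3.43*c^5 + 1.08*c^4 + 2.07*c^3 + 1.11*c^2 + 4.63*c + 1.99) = 0.75*c^6 - 3.72*c^5 - 2.31*c^4 + 4.73*c^3 + 1.35*c^2 + 1.63*c + 2.01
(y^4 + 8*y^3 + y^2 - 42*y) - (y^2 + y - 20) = y^4 + 8*y^3 - 43*y + 20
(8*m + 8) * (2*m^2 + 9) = 16*m^3 + 16*m^2 + 72*m + 72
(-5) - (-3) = -2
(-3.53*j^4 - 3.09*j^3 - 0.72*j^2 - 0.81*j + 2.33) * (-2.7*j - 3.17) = 9.531*j^5 + 19.5331*j^4 + 11.7393*j^3 + 4.4694*j^2 - 3.7233*j - 7.3861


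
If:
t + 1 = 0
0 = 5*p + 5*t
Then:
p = 1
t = -1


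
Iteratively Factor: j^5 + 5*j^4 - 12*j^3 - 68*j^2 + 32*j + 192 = (j + 2)*(j^4 + 3*j^3 - 18*j^2 - 32*j + 96) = (j - 3)*(j + 2)*(j^3 + 6*j^2 - 32) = (j - 3)*(j - 2)*(j + 2)*(j^2 + 8*j + 16) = (j - 3)*(j - 2)*(j + 2)*(j + 4)*(j + 4)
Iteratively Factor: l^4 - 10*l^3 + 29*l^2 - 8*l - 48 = (l - 3)*(l^3 - 7*l^2 + 8*l + 16) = (l - 3)*(l + 1)*(l^2 - 8*l + 16) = (l - 4)*(l - 3)*(l + 1)*(l - 4)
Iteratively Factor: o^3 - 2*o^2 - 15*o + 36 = (o - 3)*(o^2 + o - 12) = (o - 3)^2*(o + 4)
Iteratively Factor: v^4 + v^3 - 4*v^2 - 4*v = (v)*(v^3 + v^2 - 4*v - 4) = v*(v - 2)*(v^2 + 3*v + 2) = v*(v - 2)*(v + 2)*(v + 1)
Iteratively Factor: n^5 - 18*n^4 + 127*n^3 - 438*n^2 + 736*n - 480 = (n - 4)*(n^4 - 14*n^3 + 71*n^2 - 154*n + 120) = (n - 4)^2*(n^3 - 10*n^2 + 31*n - 30) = (n - 4)^2*(n - 3)*(n^2 - 7*n + 10) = (n - 4)^2*(n - 3)*(n - 2)*(n - 5)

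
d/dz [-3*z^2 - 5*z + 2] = -6*z - 5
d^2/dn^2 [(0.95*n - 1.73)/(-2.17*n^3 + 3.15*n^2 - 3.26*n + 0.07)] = (-26.84073*n^5 + 136.719114*n^4 - 194.61841*n^3 + 174.694086*n^2 - 103.758648*n + 35.574986)/(10.218313*n^9 - 44.499105*n^8 + 110.648517*n^7 - 165.947124*n^6 + 169.098636*n^5 - 105.485709*n^4 + 38.990855*n^3 - 2.278101*n^2 + 0.047922*n - 0.000343)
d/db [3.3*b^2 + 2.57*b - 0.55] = 6.6*b + 2.57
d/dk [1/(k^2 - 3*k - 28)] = (3 - 2*k)/(-k^2 + 3*k + 28)^2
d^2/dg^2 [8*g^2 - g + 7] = 16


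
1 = 1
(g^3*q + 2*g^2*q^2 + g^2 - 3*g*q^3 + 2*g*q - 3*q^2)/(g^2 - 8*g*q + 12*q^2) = (g^3*q + 2*g^2*q^2 + g^2 - 3*g*q^3 + 2*g*q - 3*q^2)/(g^2 - 8*g*q + 12*q^2)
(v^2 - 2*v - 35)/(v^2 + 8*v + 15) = (v - 7)/(v + 3)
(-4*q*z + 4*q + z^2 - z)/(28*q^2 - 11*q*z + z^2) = (z - 1)/(-7*q + z)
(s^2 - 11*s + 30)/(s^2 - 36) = (s - 5)/(s + 6)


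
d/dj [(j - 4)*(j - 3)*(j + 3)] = 3*j^2 - 8*j - 9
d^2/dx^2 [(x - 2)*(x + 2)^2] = 6*x + 4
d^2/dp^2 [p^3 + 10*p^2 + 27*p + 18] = 6*p + 20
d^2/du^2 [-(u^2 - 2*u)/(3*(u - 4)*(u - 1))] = 2*(-u^3 + 4*u^2 - 8*u + 8)/(u^6 - 15*u^5 + 87*u^4 - 245*u^3 + 348*u^2 - 240*u + 64)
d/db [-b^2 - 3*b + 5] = -2*b - 3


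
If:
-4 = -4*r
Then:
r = 1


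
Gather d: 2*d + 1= 2*d + 1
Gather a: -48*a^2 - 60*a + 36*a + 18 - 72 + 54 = -48*a^2 - 24*a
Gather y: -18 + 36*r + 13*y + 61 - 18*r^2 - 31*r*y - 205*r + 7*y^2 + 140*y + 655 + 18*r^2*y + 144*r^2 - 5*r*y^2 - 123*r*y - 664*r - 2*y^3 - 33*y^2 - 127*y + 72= 126*r^2 - 833*r - 2*y^3 + y^2*(-5*r - 26) + y*(18*r^2 - 154*r + 26) + 770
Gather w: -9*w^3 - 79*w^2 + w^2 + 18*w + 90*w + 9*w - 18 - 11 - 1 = -9*w^3 - 78*w^2 + 117*w - 30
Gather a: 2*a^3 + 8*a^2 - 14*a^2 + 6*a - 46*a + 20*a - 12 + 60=2*a^3 - 6*a^2 - 20*a + 48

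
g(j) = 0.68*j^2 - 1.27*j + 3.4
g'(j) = 1.36*j - 1.27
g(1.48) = 3.01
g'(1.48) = 0.74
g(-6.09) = 36.35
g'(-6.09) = -9.55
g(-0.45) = 4.11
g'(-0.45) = -1.88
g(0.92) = 2.81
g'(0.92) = -0.02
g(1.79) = 3.31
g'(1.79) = 1.16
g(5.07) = 14.44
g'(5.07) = 5.63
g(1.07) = 2.82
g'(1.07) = 0.19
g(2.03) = 3.62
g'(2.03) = 1.49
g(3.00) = 5.71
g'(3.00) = 2.81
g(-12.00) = 116.56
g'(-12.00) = -17.59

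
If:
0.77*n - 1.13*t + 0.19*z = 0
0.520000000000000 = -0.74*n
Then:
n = -0.70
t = 0.168141592920354*z - 0.478832815116001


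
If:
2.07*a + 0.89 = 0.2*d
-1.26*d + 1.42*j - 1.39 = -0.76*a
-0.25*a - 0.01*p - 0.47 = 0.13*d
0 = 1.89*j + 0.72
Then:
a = -0.61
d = -1.90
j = -0.38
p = -6.92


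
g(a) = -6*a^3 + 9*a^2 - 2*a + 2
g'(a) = -18*a^2 + 18*a - 2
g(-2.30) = 127.21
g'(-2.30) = -138.62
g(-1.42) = 40.17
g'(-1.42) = -63.86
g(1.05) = 2.88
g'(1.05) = -2.94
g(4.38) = -338.27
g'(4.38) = -268.48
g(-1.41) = 39.53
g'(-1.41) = -63.17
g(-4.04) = 552.61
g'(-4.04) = -368.51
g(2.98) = -82.82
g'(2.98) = -108.21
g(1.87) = -9.50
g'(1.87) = -31.28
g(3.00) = -85.00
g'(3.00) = -110.00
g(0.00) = 2.00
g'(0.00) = -2.00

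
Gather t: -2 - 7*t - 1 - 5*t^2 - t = -5*t^2 - 8*t - 3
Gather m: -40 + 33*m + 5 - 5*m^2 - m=-5*m^2 + 32*m - 35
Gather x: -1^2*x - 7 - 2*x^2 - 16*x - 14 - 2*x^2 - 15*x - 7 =-4*x^2 - 32*x - 28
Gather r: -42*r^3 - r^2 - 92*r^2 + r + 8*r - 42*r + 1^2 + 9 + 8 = -42*r^3 - 93*r^2 - 33*r + 18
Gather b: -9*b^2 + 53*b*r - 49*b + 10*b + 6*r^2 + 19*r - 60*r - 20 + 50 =-9*b^2 + b*(53*r - 39) + 6*r^2 - 41*r + 30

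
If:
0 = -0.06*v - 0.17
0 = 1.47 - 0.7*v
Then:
No Solution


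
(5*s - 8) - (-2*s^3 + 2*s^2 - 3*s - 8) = 2*s^3 - 2*s^2 + 8*s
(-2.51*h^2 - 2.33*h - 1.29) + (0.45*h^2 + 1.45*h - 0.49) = -2.06*h^2 - 0.88*h - 1.78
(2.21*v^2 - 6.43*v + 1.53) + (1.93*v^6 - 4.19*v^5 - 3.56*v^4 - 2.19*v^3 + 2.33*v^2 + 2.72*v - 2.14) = 1.93*v^6 - 4.19*v^5 - 3.56*v^4 - 2.19*v^3 + 4.54*v^2 - 3.71*v - 0.61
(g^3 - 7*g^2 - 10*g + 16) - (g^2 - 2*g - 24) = g^3 - 8*g^2 - 8*g + 40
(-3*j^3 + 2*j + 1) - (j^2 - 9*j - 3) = -3*j^3 - j^2 + 11*j + 4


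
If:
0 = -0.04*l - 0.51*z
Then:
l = -12.75*z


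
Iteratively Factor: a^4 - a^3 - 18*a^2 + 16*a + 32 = (a + 4)*(a^3 - 5*a^2 + 2*a + 8) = (a + 1)*(a + 4)*(a^2 - 6*a + 8) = (a - 4)*(a + 1)*(a + 4)*(a - 2)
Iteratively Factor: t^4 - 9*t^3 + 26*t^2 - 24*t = (t - 3)*(t^3 - 6*t^2 + 8*t) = t*(t - 3)*(t^2 - 6*t + 8) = t*(t - 3)*(t - 2)*(t - 4)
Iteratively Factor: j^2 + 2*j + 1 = (j + 1)*(j + 1)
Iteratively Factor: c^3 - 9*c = (c)*(c^2 - 9) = c*(c + 3)*(c - 3)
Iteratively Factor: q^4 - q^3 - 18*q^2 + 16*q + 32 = (q - 4)*(q^3 + 3*q^2 - 6*q - 8) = (q - 4)*(q - 2)*(q^2 + 5*q + 4) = (q - 4)*(q - 2)*(q + 1)*(q + 4)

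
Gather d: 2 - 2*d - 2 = -2*d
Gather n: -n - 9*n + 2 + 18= 20 - 10*n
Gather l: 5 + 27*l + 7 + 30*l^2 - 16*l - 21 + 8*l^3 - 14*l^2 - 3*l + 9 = 8*l^3 + 16*l^2 + 8*l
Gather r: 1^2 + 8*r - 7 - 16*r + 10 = 4 - 8*r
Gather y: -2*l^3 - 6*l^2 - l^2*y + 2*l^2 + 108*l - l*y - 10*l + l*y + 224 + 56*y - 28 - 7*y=-2*l^3 - 4*l^2 + 98*l + y*(49 - l^2) + 196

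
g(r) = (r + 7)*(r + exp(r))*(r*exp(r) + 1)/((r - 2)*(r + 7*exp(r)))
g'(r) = (r + 7)*(r + exp(r))*(r*exp(r) + exp(r))/((r - 2)*(r + 7*exp(r))) + (r + 7)*(r + exp(r))*(r*exp(r) + 1)*(-7*exp(r) - 1)/((r - 2)*(r + 7*exp(r))^2) + (r + 7)*(r*exp(r) + 1)*(exp(r) + 1)/((r - 2)*(r + 7*exp(r))) + (r + exp(r))*(r*exp(r) + 1)/((r - 2)*(r + 7*exp(r))) - (r + 7)*(r + exp(r))*(r*exp(r) + 1)/((r - 2)^2*(r + 7*exp(r)))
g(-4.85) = -0.30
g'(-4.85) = -0.18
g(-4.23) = -0.43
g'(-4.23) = -0.21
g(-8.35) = 0.13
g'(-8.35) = -0.08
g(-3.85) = -0.51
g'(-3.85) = -0.24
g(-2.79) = -0.84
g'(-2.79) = -0.45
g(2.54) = 97.80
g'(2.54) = -46.90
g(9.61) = 44711.90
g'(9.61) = 46158.54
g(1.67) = -46.60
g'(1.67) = -209.89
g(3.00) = 98.48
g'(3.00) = 33.37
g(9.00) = 23836.14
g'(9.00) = 24548.69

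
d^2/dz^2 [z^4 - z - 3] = 12*z^2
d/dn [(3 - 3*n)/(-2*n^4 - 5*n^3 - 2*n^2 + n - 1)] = 3*n*(-6*n^3 - 2*n^2 + 13*n + 4)/(4*n^8 + 20*n^7 + 33*n^6 + 16*n^5 - 2*n^4 + 6*n^3 + 5*n^2 - 2*n + 1)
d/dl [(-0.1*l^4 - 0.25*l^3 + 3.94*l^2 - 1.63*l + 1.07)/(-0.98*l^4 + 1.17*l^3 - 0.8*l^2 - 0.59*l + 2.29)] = (-0.362*l^6 + 7.8824*l^5 - 9.025*l^4 + 7.3876*l^3 - 9.1018*l^2 + 19.7572*l - 3.1014)/(0.9604*l^8 - 2.2932*l^7 + 2.9369*l^6 - 0.7156*l^5 - 5.229*l^4 + 6.3026*l^3 - 3.3159*l^2 - 2.7022*l + 5.2441)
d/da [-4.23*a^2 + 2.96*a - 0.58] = 2.96 - 8.46*a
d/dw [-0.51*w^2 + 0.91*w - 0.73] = 0.91 - 1.02*w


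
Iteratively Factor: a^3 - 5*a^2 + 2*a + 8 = (a - 2)*(a^2 - 3*a - 4) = (a - 2)*(a + 1)*(a - 4)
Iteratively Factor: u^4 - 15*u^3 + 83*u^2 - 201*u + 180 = (u - 3)*(u^3 - 12*u^2 + 47*u - 60) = (u - 3)^2*(u^2 - 9*u + 20) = (u - 4)*(u - 3)^2*(u - 5)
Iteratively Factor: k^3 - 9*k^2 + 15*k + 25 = (k + 1)*(k^2 - 10*k + 25) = (k - 5)*(k + 1)*(k - 5)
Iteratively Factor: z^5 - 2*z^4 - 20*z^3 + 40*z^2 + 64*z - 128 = (z - 2)*(z^4 - 20*z^2 + 64) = (z - 2)*(z + 2)*(z^3 - 2*z^2 - 16*z + 32) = (z - 4)*(z - 2)*(z + 2)*(z^2 + 2*z - 8) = (z - 4)*(z - 2)*(z + 2)*(z + 4)*(z - 2)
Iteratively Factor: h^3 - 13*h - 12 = (h + 1)*(h^2 - h - 12) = (h + 1)*(h + 3)*(h - 4)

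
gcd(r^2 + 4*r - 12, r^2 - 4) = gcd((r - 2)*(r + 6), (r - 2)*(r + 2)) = r - 2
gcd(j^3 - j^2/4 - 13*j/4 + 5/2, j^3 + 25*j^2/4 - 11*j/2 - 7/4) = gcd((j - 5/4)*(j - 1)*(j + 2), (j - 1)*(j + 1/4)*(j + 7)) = j - 1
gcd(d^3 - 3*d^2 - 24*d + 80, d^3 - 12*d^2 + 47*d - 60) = d - 4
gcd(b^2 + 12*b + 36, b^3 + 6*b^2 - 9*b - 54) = b + 6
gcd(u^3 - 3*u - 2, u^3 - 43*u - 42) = u + 1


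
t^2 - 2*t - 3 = (t - 3)*(t + 1)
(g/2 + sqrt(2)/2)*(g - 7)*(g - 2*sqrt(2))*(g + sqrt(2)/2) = g^4/2 - 7*g^3/2 - sqrt(2)*g^3/4 - 5*g^2/2 + 7*sqrt(2)*g^2/4 - sqrt(2)*g + 35*g/2 + 7*sqrt(2)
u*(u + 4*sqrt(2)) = u^2 + 4*sqrt(2)*u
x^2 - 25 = (x - 5)*(x + 5)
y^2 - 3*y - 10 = (y - 5)*(y + 2)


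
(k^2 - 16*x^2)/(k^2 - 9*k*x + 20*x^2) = (-k - 4*x)/(-k + 5*x)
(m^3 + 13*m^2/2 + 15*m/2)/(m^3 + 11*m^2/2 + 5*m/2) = (2*m + 3)/(2*m + 1)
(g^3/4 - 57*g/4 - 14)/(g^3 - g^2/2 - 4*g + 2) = (g^3 - 57*g - 56)/(2*(2*g^3 - g^2 - 8*g + 4))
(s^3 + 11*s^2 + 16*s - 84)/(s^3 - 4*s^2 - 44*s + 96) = (s + 7)/(s - 8)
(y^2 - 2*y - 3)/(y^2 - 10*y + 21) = (y + 1)/(y - 7)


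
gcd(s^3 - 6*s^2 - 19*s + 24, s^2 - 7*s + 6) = s - 1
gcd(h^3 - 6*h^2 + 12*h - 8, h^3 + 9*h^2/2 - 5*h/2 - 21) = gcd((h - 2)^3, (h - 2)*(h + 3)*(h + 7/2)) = h - 2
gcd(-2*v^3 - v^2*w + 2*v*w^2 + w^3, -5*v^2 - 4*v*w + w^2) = v + w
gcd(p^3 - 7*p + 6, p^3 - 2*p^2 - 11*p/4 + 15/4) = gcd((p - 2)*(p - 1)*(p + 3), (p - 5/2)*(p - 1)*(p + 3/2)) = p - 1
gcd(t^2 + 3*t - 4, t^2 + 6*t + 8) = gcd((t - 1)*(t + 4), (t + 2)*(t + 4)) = t + 4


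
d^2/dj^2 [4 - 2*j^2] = -4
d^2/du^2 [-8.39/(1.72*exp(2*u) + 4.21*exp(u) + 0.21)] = (-8.39*(3.44*exp(u) + 4.21)*(6.88*exp(u) + 8.42)*exp(u) + (57.7232*exp(u) + 35.3219)*(1.72*exp(2*u) + 4.21*exp(u) + 0.21))*exp(u)/(1.72*exp(2*u) + 4.21*exp(u) + 0.21)^3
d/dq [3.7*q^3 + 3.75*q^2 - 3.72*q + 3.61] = 11.1*q^2 + 7.5*q - 3.72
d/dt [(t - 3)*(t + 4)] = 2*t + 1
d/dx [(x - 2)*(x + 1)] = 2*x - 1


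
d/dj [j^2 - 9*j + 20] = 2*j - 9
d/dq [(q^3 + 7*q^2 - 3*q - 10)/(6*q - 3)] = (4*q^3 + 11*q^2 - 14*q + 23)/(3*(4*q^2 - 4*q + 1))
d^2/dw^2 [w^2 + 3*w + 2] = 2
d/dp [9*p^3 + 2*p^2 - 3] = p*(27*p + 4)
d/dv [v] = 1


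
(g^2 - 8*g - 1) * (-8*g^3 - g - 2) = -8*g^5 + 64*g^4 + 7*g^3 + 6*g^2 + 17*g + 2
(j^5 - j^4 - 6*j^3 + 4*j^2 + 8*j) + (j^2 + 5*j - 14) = j^5 - j^4 - 6*j^3 + 5*j^2 + 13*j - 14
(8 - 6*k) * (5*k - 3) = -30*k^2 + 58*k - 24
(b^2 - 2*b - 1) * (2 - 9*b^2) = -9*b^4 + 18*b^3 + 11*b^2 - 4*b - 2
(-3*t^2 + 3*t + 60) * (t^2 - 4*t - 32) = -3*t^4 + 15*t^3 + 144*t^2 - 336*t - 1920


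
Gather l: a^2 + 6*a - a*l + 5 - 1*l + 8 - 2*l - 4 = a^2 + 6*a + l*(-a - 3) + 9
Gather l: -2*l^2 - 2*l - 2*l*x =-2*l^2 + l*(-2*x - 2)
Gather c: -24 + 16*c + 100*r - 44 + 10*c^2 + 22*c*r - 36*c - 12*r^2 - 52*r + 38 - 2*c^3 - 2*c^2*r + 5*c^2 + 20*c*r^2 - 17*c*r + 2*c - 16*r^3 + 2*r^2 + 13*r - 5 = -2*c^3 + c^2*(15 - 2*r) + c*(20*r^2 + 5*r - 18) - 16*r^3 - 10*r^2 + 61*r - 35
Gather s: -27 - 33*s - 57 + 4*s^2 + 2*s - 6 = 4*s^2 - 31*s - 90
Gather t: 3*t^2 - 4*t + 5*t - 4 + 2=3*t^2 + t - 2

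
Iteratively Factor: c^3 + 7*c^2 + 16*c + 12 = (c + 2)*(c^2 + 5*c + 6) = (c + 2)^2*(c + 3)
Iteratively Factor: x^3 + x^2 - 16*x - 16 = (x + 1)*(x^2 - 16) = (x - 4)*(x + 1)*(x + 4)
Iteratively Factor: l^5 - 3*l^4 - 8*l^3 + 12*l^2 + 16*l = (l - 2)*(l^4 - l^3 - 10*l^2 - 8*l) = (l - 2)*(l + 1)*(l^3 - 2*l^2 - 8*l) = (l - 4)*(l - 2)*(l + 1)*(l^2 + 2*l) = l*(l - 4)*(l - 2)*(l + 1)*(l + 2)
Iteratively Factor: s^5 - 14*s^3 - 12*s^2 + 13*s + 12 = (s + 1)*(s^4 - s^3 - 13*s^2 + s + 12) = (s - 4)*(s + 1)*(s^3 + 3*s^2 - s - 3) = (s - 4)*(s + 1)*(s + 3)*(s^2 - 1) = (s - 4)*(s + 1)^2*(s + 3)*(s - 1)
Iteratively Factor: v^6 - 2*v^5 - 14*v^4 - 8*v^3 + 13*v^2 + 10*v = (v)*(v^5 - 2*v^4 - 14*v^3 - 8*v^2 + 13*v + 10) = v*(v + 2)*(v^4 - 4*v^3 - 6*v^2 + 4*v + 5) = v*(v + 1)*(v + 2)*(v^3 - 5*v^2 - v + 5) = v*(v + 1)^2*(v + 2)*(v^2 - 6*v + 5) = v*(v - 5)*(v + 1)^2*(v + 2)*(v - 1)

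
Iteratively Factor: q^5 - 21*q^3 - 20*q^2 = (q + 4)*(q^4 - 4*q^3 - 5*q^2) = (q + 1)*(q + 4)*(q^3 - 5*q^2) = q*(q + 1)*(q + 4)*(q^2 - 5*q) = q^2*(q + 1)*(q + 4)*(q - 5)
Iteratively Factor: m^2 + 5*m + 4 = (m + 1)*(m + 4)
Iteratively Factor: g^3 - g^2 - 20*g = (g + 4)*(g^2 - 5*g) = (g - 5)*(g + 4)*(g)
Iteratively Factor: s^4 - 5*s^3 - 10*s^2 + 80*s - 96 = (s - 2)*(s^3 - 3*s^2 - 16*s + 48) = (s - 2)*(s + 4)*(s^2 - 7*s + 12) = (s - 3)*(s - 2)*(s + 4)*(s - 4)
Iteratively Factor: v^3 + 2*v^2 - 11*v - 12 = (v - 3)*(v^2 + 5*v + 4) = (v - 3)*(v + 4)*(v + 1)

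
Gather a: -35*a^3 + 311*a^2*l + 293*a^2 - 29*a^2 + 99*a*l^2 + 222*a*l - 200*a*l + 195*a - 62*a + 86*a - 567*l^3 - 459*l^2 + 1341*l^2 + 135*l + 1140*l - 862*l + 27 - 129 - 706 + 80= -35*a^3 + a^2*(311*l + 264) + a*(99*l^2 + 22*l + 219) - 567*l^3 + 882*l^2 + 413*l - 728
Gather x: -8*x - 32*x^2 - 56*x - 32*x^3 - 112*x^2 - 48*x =-32*x^3 - 144*x^2 - 112*x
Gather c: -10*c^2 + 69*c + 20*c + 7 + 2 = -10*c^2 + 89*c + 9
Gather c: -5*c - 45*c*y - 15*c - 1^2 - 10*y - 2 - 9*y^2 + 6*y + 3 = c*(-45*y - 20) - 9*y^2 - 4*y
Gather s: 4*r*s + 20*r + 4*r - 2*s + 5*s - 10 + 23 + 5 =24*r + s*(4*r + 3) + 18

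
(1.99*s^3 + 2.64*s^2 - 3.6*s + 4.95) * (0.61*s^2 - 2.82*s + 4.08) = 1.2139*s^5 - 4.0014*s^4 - 1.5216*s^3 + 23.9427*s^2 - 28.647*s + 20.196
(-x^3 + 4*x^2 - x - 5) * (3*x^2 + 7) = -3*x^5 + 12*x^4 - 10*x^3 + 13*x^2 - 7*x - 35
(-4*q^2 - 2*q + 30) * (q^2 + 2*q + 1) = -4*q^4 - 10*q^3 + 22*q^2 + 58*q + 30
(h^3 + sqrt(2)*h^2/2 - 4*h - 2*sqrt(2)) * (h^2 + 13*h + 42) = h^5 + sqrt(2)*h^4/2 + 13*h^4 + 13*sqrt(2)*h^3/2 + 38*h^3 - 52*h^2 + 19*sqrt(2)*h^2 - 168*h - 26*sqrt(2)*h - 84*sqrt(2)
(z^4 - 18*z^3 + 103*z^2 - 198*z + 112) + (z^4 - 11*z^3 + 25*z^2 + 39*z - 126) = 2*z^4 - 29*z^3 + 128*z^2 - 159*z - 14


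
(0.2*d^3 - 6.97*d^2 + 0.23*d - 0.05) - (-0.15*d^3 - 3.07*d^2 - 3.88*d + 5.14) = 0.35*d^3 - 3.9*d^2 + 4.11*d - 5.19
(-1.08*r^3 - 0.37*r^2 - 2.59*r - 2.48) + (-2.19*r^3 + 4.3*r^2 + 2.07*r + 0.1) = -3.27*r^3 + 3.93*r^2 - 0.52*r - 2.38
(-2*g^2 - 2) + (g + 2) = -2*g^2 + g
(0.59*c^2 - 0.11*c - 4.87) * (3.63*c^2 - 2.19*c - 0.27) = 2.1417*c^4 - 1.6914*c^3 - 17.5965*c^2 + 10.695*c + 1.3149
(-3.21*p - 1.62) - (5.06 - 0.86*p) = -2.35*p - 6.68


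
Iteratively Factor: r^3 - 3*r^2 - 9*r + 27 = (r + 3)*(r^2 - 6*r + 9) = (r - 3)*(r + 3)*(r - 3)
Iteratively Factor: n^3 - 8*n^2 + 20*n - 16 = (n - 2)*(n^2 - 6*n + 8) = (n - 2)^2*(n - 4)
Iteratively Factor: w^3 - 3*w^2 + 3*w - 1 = (w - 1)*(w^2 - 2*w + 1) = (w - 1)^2*(w - 1)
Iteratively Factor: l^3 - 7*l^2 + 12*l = (l - 4)*(l^2 - 3*l) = (l - 4)*(l - 3)*(l)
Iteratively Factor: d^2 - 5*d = (d - 5)*(d)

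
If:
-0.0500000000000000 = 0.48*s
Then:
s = -0.10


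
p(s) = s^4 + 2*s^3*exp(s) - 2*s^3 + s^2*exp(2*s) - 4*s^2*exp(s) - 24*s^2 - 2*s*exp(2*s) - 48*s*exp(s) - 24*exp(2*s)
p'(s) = 2*s^3*exp(s) + 4*s^3 + 2*s^2*exp(2*s) + 2*s^2*exp(s) - 6*s^2 - 2*s*exp(2*s) - 56*s*exp(s) - 48*s - 50*exp(2*s) - 48*exp(s)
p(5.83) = -200275.66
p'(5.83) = 762755.32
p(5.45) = -294922.42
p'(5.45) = -73812.01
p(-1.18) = -15.42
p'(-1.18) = 42.88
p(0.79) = -223.62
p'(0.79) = -482.37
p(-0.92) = -5.80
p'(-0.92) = 30.04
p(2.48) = -4743.78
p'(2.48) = -7898.28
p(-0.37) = -2.38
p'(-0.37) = -25.36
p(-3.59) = -49.90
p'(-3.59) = -87.71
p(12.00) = 2543330725328.40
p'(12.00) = 5669164311747.75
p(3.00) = -11191.78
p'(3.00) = -18312.61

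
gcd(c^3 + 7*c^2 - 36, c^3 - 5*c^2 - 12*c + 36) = c^2 + c - 6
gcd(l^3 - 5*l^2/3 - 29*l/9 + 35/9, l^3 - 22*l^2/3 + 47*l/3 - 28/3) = l^2 - 10*l/3 + 7/3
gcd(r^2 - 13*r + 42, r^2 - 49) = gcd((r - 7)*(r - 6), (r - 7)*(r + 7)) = r - 7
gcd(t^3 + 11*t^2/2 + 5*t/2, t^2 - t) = t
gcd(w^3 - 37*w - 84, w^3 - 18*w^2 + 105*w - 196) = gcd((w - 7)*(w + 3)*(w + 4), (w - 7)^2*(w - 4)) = w - 7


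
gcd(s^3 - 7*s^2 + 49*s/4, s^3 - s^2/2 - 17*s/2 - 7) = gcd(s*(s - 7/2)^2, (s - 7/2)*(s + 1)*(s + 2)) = s - 7/2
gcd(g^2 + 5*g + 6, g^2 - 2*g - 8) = g + 2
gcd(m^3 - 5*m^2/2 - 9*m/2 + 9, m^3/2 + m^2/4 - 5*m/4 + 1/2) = m + 2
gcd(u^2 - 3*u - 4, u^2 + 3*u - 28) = u - 4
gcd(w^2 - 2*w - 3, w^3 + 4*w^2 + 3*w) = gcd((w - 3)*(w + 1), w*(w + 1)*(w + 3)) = w + 1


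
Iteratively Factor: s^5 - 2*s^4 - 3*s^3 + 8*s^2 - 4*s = (s)*(s^4 - 2*s^3 - 3*s^2 + 8*s - 4) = s*(s + 2)*(s^3 - 4*s^2 + 5*s - 2) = s*(s - 2)*(s + 2)*(s^2 - 2*s + 1) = s*(s - 2)*(s - 1)*(s + 2)*(s - 1)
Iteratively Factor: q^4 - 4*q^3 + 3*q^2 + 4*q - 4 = (q - 2)*(q^3 - 2*q^2 - q + 2) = (q - 2)*(q - 1)*(q^2 - q - 2) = (q - 2)*(q - 1)*(q + 1)*(q - 2)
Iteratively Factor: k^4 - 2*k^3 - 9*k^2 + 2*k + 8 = (k + 2)*(k^3 - 4*k^2 - k + 4) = (k + 1)*(k + 2)*(k^2 - 5*k + 4) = (k - 4)*(k + 1)*(k + 2)*(k - 1)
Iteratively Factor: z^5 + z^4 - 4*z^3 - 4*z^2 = (z + 1)*(z^4 - 4*z^2) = (z - 2)*(z + 1)*(z^3 + 2*z^2) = z*(z - 2)*(z + 1)*(z^2 + 2*z) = z^2*(z - 2)*(z + 1)*(z + 2)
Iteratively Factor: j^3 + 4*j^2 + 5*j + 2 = (j + 1)*(j^2 + 3*j + 2) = (j + 1)^2*(j + 2)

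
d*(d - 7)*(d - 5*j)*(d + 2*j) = d^4 - 3*d^3*j - 7*d^3 - 10*d^2*j^2 + 21*d^2*j + 70*d*j^2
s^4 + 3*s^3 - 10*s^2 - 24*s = s*(s - 3)*(s + 2)*(s + 4)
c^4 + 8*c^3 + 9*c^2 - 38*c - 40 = (c - 2)*(c + 1)*(c + 4)*(c + 5)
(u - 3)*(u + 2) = u^2 - u - 6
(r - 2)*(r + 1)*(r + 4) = r^3 + 3*r^2 - 6*r - 8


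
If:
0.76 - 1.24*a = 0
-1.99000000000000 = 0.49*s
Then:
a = 0.61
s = -4.06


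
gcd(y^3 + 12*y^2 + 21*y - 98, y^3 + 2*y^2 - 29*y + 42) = y^2 + 5*y - 14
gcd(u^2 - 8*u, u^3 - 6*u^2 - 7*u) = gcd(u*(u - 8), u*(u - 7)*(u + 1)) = u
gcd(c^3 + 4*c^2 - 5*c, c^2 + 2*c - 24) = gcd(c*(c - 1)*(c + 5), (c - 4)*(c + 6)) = 1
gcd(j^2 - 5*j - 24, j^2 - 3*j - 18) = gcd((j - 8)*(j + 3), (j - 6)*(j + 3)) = j + 3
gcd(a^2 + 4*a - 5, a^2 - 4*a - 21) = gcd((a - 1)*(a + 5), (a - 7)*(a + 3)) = 1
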